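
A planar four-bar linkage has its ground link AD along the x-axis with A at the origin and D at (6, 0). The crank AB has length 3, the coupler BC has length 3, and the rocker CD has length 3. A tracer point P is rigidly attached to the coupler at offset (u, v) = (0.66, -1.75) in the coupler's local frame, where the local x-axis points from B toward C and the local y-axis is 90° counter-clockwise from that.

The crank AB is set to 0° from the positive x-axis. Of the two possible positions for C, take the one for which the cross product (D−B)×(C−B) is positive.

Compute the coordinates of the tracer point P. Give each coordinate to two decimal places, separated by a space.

4.85 -0.30

A=(0,0), D=(6.00,0)
B = A + 3.00·(cos0°, sin0°) = (3.0000, 0.0000)
|BD| = 3.0000
circle(B,3.00) ∩ circle(D,3.00): a=1.5000, h=2.5981
  candidates: C₊=(4.5000,2.5981) cross=7.794; C₋=(4.5000,-2.5981) cross=-7.794
  mode + wants cross > 0 → take C=(4.5000,2.5981) (cross=7.794)
ex = (C−B)/|BC| = (0.5000,0.8660); ey = (-0.8660,0.5000)
P = B + 0.66·ex + -1.75·ey = (4.8455,-0.3034)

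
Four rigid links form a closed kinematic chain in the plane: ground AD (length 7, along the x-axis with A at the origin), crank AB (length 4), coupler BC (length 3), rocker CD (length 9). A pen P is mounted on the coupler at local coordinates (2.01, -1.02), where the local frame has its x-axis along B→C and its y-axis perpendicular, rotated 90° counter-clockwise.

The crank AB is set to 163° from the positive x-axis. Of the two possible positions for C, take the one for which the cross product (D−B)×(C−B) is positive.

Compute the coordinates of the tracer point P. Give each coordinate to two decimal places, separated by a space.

A=(0,0), D=(7.00,0)
B = A + 4.00·(cos163°, sin163°) = (-3.8252, 1.1695)
|BD| = 10.8882
circle(B,3.00) ∩ circle(D,9.00): a=2.1378, h=2.1047
  candidates: C₊=(-1.4737,3.0324) cross=22.917; C₋=(-1.9259,-1.1527) cross=-22.917
  mode + wants cross > 0 → take C=(-1.4737,3.0324) (cross=22.917)
ex = (C−B)/|BC| = (0.7838,0.6210); ey = (-0.6210,0.7838)
P = B + 2.01·ex + -1.02·ey = (-1.6163,1.6182)

-1.62 1.62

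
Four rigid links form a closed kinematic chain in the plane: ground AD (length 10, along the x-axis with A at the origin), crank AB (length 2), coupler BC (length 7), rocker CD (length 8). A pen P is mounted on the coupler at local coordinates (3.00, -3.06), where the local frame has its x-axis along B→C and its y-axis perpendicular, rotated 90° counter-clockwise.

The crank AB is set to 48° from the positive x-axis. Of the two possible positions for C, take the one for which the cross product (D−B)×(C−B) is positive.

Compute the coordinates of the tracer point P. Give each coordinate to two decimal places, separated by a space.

A=(0,0), D=(10.00,0)
B = A + 2.00·(cos48°, sin48°) = (1.3383, 1.4863)
|BD| = 8.7883
circle(B,7.00) ∩ circle(D,8.00): a=3.5408, h=6.0385
  candidates: C₊=(5.8492,6.8390) cross=53.068; C₋=(3.8068,-5.0640) cross=-53.068
  mode + wants cross > 0 → take C=(5.8492,6.8390) (cross=53.068)
ex = (C−B)/|BC| = (0.6444,0.7647); ey = (-0.7647,0.6444)
P = B + 3.00·ex + -3.06·ey = (5.6114,1.8083)

5.61 1.81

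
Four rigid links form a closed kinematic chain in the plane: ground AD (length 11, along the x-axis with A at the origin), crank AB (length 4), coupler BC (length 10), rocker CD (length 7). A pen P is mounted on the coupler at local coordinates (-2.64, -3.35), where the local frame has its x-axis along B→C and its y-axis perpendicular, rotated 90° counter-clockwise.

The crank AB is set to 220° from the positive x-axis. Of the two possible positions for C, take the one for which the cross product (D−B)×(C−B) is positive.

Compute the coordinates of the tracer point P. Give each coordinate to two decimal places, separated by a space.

-3.15 -6.84

A=(0,0), D=(11.00,0)
B = A + 4.00·(cos220°, sin220°) = (-3.0642, -2.5712)
|BD| = 14.2973
circle(B,10.00) ∩ circle(D,7.00): a=8.9322, h=4.4962
  candidates: C₊=(4.9138,3.4581) cross=64.284; C₋=(6.5310,-5.3877) cross=-64.284
  mode + wants cross > 0 → take C=(4.9138,3.4581) (cross=64.284)
ex = (C−B)/|BC| = (0.7978,0.6029); ey = (-0.6029,0.7978)
P = B + -2.64·ex + -3.35·ey = (-3.1506,-6.8355)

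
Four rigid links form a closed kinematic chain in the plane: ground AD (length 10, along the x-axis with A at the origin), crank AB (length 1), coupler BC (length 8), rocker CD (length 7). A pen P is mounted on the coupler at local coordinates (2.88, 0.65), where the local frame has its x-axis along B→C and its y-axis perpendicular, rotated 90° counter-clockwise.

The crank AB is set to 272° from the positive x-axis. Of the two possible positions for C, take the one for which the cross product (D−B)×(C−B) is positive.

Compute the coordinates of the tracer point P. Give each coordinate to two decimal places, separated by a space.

1.40 1.62

A=(0,0), D=(10.00,0)
B = A + 1.00·(cos272°, sin272°) = (0.0349, -0.9994)
|BD| = 10.0151
circle(B,8.00) ∩ circle(D,7.00): a=5.7564, h=5.5555
  candidates: C₊=(5.2082,5.1028) cross=55.639; C₋=(6.3170,-5.9527) cross=-55.639
  mode + wants cross > 0 → take C=(5.2082,5.1028) (cross=55.639)
ex = (C−B)/|BC| = (0.6467,0.7628); ey = (-0.7628,0.6467)
P = B + 2.88·ex + 0.65·ey = (1.4015,1.6177)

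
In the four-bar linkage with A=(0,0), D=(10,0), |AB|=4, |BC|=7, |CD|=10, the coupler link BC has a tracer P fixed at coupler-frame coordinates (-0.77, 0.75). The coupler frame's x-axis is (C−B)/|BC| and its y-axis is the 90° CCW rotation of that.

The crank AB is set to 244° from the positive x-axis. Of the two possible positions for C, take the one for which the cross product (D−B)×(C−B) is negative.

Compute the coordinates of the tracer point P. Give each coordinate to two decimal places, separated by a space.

A=(0,0), D=(10.00,0)
B = A + 4.00·(cos244°, sin244°) = (-1.7535, -3.5952)
|BD| = 12.2910
circle(B,7.00) ∩ circle(D,10.00): a=4.0708, h=5.6946
  candidates: C₊=(0.4736,3.0411) cross=69.992; C₋=(3.8050,-7.8500) cross=-69.992
  mode - wants cross < 0 → take C=(3.8050,-7.8500) (cross=-69.992)
ex = (C−B)/|BC| = (0.7941,-0.6078); ey = (0.6078,0.7941)
P = B + -0.77·ex + 0.75·ey = (-1.9090,-2.5316)

-1.91 -2.53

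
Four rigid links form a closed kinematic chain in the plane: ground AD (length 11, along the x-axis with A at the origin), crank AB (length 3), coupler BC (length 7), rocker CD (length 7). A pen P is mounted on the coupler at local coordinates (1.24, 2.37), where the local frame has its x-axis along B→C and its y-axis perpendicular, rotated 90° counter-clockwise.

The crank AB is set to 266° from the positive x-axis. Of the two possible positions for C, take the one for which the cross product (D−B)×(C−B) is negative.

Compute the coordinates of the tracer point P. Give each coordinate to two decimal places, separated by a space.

1.74 -1.16

A=(0,0), D=(11.00,0)
B = A + 3.00·(cos266°, sin266°) = (-0.2093, -2.9927)
|BD| = 11.6019
circle(B,7.00) ∩ circle(D,7.00): a=5.8009, h=3.9178
  candidates: C₊=(4.3848,2.2889) cross=45.454; C₋=(6.4060,-5.2815) cross=-45.454
  mode - wants cross < 0 → take C=(6.4060,-5.2815) (cross=-45.454)
ex = (C−B)/|BC| = (0.9450,-0.3270); ey = (0.3270,0.9450)
P = B + 1.24·ex + 2.37·ey = (1.7375,-1.1584)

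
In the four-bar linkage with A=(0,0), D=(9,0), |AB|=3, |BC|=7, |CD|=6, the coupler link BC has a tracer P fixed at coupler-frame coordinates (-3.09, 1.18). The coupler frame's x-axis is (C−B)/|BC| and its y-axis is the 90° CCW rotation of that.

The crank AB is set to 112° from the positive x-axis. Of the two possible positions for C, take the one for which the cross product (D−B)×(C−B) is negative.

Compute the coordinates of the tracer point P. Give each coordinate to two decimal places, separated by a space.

A=(0,0), D=(9.00,0)
B = A + 3.00·(cos112°, sin112°) = (-1.1238, 2.7816)
|BD| = 10.4990
circle(B,7.00) ∩ circle(D,6.00): a=5.8686, h=3.8157
  candidates: C₊=(5.5460,4.9061) cross=40.061; C₋=(3.5242,-2.4526) cross=-40.061
  mode - wants cross < 0 → take C=(3.5242,-2.4526) (cross=-40.061)
ex = (C−B)/|BC| = (0.6640,-0.7477); ey = (0.7477,0.6640)
P = B + -3.09·ex + 1.18·ey = (-2.2932,5.8756)

-2.29 5.88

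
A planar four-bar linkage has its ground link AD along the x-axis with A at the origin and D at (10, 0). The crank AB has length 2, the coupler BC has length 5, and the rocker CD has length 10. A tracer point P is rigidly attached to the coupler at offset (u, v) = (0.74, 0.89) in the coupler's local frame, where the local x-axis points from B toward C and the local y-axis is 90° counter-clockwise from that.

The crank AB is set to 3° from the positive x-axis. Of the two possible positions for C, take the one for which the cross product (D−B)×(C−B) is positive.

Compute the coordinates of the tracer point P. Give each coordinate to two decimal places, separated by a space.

1.02 0.73

A=(0,0), D=(10.00,0)
B = A + 2.00·(cos3°, sin3°) = (1.9973, 0.1047)
|BD| = 8.0034
circle(B,5.00) ∩ circle(D,10.00): a=-0.6838, h=4.9530
  candidates: C₊=(1.3783,5.0662) cross=39.641; C₋=(1.2488,-4.8390) cross=-39.641
  mode + wants cross > 0 → take C=(1.3783,5.0662) (cross=39.641)
ex = (C−B)/|BC| = (-0.1238,0.9923); ey = (-0.9923,-0.1238)
P = B + 0.74·ex + 0.89·ey = (1.0225,0.7288)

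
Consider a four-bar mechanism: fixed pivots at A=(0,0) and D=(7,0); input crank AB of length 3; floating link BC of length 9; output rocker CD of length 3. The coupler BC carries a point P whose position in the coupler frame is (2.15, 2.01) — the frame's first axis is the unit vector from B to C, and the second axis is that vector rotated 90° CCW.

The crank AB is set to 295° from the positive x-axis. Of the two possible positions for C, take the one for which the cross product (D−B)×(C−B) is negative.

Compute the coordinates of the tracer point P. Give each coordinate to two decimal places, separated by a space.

2.83 -0.23

A=(0,0), D=(7.00,0)
B = A + 3.00·(cos295°, sin295°) = (1.2679, -2.7189)
|BD| = 6.3443
circle(B,9.00) ∩ circle(D,3.00): a=8.8465, h=1.6549
  candidates: C₊=(8.5516,2.5676) cross=10.499; C₋=(9.9700,-0.4229) cross=-10.499
  mode - wants cross < 0 → take C=(9.9700,-0.4229) (cross=-10.499)
ex = (C−B)/|BC| = (0.9669,0.2551); ey = (-0.2551,0.9669)
P = B + 2.15·ex + 2.01·ey = (2.8339,-0.2269)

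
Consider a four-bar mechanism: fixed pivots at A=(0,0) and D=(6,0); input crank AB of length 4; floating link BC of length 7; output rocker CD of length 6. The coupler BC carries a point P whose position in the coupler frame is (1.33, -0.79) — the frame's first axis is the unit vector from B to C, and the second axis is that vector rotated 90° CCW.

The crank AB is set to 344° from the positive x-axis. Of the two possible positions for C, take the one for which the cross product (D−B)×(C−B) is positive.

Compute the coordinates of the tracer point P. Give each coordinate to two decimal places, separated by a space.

A=(0,0), D=(6.00,0)
B = A + 4.00·(cos344°, sin344°) = (3.8450, -1.1025)
|BD| = 2.4206
circle(B,7.00) ∩ circle(D,6.00): a=3.8956, h=5.8159
  candidates: C₊=(4.6640,5.8494) cross=14.078; C₋=(9.9621,-4.5058) cross=-14.078
  mode + wants cross > 0 → take C=(4.6640,5.8494) (cross=14.078)
ex = (C−B)/|BC| = (0.1170,0.9931); ey = (-0.9931,0.1170)
P = B + 1.33·ex + -0.79·ey = (4.7852,0.1259)

4.79 0.13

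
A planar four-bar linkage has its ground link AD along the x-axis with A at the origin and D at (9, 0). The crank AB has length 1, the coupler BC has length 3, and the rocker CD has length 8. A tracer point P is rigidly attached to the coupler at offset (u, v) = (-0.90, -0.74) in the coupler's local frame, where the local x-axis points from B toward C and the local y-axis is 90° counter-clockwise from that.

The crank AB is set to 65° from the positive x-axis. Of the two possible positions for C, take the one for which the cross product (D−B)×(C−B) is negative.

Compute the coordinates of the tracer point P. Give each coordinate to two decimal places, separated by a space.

A=(0,0), D=(9.00,0)
B = A + 1.00·(cos65°, sin65°) = (0.4226, 0.9063)
|BD| = 8.6251
circle(B,3.00) ∩ circle(D,8.00): a=1.1242, h=2.7814
  candidates: C₊=(1.8329,3.5542) cross=23.990; C₋=(1.2483,-1.9778) cross=-23.990
  mode - wants cross < 0 → take C=(1.2483,-1.9778) (cross=-23.990)
ex = (C−B)/|BC| = (0.2752,-0.9614); ey = (0.9614,0.2752)
P = B + -0.90·ex + -0.74·ey = (-0.5365,1.5679)

-0.54 1.57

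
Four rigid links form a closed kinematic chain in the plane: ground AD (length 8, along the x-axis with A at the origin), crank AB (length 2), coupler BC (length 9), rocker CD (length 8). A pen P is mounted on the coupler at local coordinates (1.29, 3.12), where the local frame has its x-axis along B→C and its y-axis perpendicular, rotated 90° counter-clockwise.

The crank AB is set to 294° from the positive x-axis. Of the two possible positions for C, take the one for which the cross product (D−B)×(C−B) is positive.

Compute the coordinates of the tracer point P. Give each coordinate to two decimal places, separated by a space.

-1.74 0.38

A=(0,0), D=(8.00,0)
B = A + 2.00·(cos294°, sin294°) = (0.8135, -1.8271)
|BD| = 7.4151
circle(B,9.00) ∩ circle(D,8.00): a=4.8539, h=7.5789
  candidates: C₊=(3.6503,6.7141) cross=56.199; C₋=(7.3851,-7.9763) cross=-56.199
  mode + wants cross > 0 → take C=(3.6503,6.7141) (cross=56.199)
ex = (C−B)/|BC| = (0.3152,0.9490); ey = (-0.9490,0.3152)
P = B + 1.29·ex + 3.12·ey = (-1.7409,0.3806)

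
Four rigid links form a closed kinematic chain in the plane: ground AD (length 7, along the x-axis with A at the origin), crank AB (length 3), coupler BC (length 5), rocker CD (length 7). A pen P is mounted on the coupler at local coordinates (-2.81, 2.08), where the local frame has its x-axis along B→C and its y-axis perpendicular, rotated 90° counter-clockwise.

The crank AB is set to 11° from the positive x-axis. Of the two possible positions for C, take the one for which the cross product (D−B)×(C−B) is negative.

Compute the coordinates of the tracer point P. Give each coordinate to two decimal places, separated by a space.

A=(0,0), D=(7.00,0)
B = A + 3.00·(cos11°, sin11°) = (2.9449, 0.5724)
|BD| = 4.0953
circle(B,5.00) ∩ circle(D,7.00): a=-0.8825, h=4.9215
  candidates: C₊=(2.7589,5.5690) cross=20.155; C₋=(1.3831,-4.1774) cross=-20.155
  mode - wants cross < 0 → take C=(1.3831,-4.1774) (cross=-20.155)
ex = (C−B)/|BC| = (-0.3124,-0.9500); ey = (0.9500,-0.3124)
P = B + -2.81·ex + 2.08·ey = (5.7985,2.5921)

5.80 2.59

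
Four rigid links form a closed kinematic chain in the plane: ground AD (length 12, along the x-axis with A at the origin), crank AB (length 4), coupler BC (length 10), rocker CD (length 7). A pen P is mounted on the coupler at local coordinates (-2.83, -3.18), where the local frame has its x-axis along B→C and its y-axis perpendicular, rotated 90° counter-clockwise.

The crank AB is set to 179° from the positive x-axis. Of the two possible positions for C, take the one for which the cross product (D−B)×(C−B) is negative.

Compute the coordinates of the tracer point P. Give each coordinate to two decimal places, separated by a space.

A=(0,0), D=(12.00,0)
B = A + 4.00·(cos179°, sin179°) = (-3.9994, 0.0698)
|BD| = 15.9995
circle(B,10.00) ∩ circle(D,7.00): a=9.5936, h=2.8220
  candidates: C₊=(5.6064,2.8499) cross=45.150; C₋=(5.5818,-2.7940) cross=-45.150
  mode - wants cross < 0 → take C=(5.5818,-2.7940) (cross=-45.150)
ex = (C−B)/|BC| = (0.9581,-0.2864); ey = (0.2864,0.9581)
P = B + -2.83·ex + -3.18·ey = (-7.6215,-2.1665)

-7.62 -2.17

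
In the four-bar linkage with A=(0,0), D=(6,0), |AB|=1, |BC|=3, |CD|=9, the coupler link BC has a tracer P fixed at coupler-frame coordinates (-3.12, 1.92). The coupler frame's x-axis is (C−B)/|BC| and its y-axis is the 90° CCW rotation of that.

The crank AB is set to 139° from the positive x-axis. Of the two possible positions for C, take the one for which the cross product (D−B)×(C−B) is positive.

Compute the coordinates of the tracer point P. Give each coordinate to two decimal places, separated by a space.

-0.60 -3.00

A=(0,0), D=(6.00,0)
B = A + 1.00·(cos139°, sin139°) = (-0.7547, 0.6561)
|BD| = 6.7865
circle(B,3.00) ∩ circle(D,9.00): a=-1.9114, h=2.3123
  candidates: C₊=(-2.4336,3.1423) cross=15.692; C₋=(-2.8807,-1.4606) cross=-15.692
  mode + wants cross > 0 → take C=(-2.4336,3.1423) (cross=15.692)
ex = (C−B)/|BC| = (-0.5596,0.8287); ey = (-0.8287,-0.5596)
P = B + -3.12·ex + 1.92·ey = (-0.5998,-3.0041)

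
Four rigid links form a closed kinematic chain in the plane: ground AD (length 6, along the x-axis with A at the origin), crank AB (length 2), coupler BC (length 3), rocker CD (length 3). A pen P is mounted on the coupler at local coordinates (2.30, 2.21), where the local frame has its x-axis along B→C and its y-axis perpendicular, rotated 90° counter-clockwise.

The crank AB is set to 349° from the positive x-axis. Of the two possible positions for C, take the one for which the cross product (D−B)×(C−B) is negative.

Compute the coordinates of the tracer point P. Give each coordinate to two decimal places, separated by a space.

A=(0,0), D=(6.00,0)
B = A + 2.00·(cos349°, sin349°) = (1.9633, -0.3816)
|BD| = 4.0547
circle(B,3.00) ∩ circle(D,3.00): a=2.0274, h=2.2113
  candidates: C₊=(3.7735,2.0107) cross=8.966; C₋=(4.1897,-2.3923) cross=-8.966
  mode - wants cross < 0 → take C=(4.1897,-2.3923) (cross=-8.966)
ex = (C−B)/|BC| = (0.7422,-0.6702); ey = (0.6702,0.7422)
P = B + 2.30·ex + 2.21·ey = (5.1514,-0.2829)

5.15 -0.28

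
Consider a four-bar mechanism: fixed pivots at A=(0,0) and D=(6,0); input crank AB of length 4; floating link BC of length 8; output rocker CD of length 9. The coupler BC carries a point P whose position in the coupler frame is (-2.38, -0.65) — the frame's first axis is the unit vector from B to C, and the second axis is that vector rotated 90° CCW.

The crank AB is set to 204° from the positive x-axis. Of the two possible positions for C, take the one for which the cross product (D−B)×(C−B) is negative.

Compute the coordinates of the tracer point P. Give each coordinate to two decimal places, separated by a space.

A=(0,0), D=(6.00,0)
B = A + 4.00·(cos204°, sin204°) = (-3.6542, -1.6269)
|BD| = 9.7903
circle(B,8.00) ∩ circle(D,9.00): a=4.0269, h=6.9126
  candidates: C₊=(-0.8320,5.8587) cross=67.676; C₋=(1.4655,-7.7742) cross=-67.676
  mode - wants cross < 0 → take C=(1.4655,-7.7742) (cross=-67.676)
ex = (C−B)/|BC| = (0.6400,-0.7684); ey = (0.7684,0.6400)
P = B + -2.38·ex + -0.65·ey = (-5.6768,-0.2141)

-5.68 -0.21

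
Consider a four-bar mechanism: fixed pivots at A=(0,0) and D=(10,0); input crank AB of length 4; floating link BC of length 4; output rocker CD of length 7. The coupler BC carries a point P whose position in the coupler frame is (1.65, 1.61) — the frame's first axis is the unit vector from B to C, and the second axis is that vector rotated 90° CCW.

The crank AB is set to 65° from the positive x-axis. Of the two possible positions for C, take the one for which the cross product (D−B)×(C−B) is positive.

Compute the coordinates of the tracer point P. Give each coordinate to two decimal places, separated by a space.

2.55 5.76

A=(0,0), D=(10.00,0)
B = A + 4.00·(cos65°, sin65°) = (1.6905, 3.6252)
|BD| = 9.0659
circle(B,4.00) ∩ circle(D,7.00): a=2.7129, h=2.9394
  candidates: C₊=(5.3525,5.2345) cross=26.648; C₋=(3.0017,-0.1538) cross=-26.648
  mode + wants cross > 0 → take C=(5.3525,5.2345) (cross=26.648)
ex = (C−B)/|BC| = (0.9155,0.4023); ey = (-0.4023,0.9155)
P = B + 1.65·ex + 1.61·ey = (2.5533,5.7630)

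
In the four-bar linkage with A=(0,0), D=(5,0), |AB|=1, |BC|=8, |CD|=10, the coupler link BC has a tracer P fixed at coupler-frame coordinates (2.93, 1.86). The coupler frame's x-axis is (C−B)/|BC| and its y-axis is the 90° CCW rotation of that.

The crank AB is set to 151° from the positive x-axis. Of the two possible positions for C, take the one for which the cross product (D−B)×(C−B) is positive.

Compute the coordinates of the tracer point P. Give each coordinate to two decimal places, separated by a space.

A=(0,0), D=(5.00,0)
B = A + 1.00·(cos151°, sin151°) = (-0.8746, 0.4848)
|BD| = 5.8946
circle(B,8.00) ∩ circle(D,10.00): a=-0.1064, h=7.9993
  candidates: C₊=(-0.3227,8.4657) cross=47.153; C₋=(-1.6385,-7.4786) cross=-47.153
  mode + wants cross > 0 → take C=(-0.3227,8.4657) (cross=47.153)
ex = (C−B)/|BC| = (0.0690,0.9976); ey = (-0.9976,0.0690)
P = B + 2.93·ex + 1.86·ey = (-2.5280,3.5362)

-2.53 3.54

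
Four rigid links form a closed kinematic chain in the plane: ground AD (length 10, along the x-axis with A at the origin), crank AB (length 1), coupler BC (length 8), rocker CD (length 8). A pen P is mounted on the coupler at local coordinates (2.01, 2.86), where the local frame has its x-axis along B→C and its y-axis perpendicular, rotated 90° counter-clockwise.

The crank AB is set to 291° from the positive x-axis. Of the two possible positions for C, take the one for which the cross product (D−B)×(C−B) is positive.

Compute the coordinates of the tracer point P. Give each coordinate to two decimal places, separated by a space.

A=(0,0), D=(10.00,0)
B = A + 1.00·(cos291°, sin291°) = (0.3584, -0.9336)
|BD| = 9.6867
circle(B,8.00) ∩ circle(D,8.00): a=4.8434, h=6.3672
  candidates: C₊=(4.5655,5.8708) cross=61.678; C₋=(5.7928,-6.8044) cross=-61.678
  mode + wants cross > 0 → take C=(4.5655,5.8708) (cross=61.678)
ex = (C−B)/|BC| = (0.5259,0.8505); ey = (-0.8505,0.5259)
P = B + 2.01·ex + 2.86·ey = (-1.0172,2.2801)

-1.02 2.28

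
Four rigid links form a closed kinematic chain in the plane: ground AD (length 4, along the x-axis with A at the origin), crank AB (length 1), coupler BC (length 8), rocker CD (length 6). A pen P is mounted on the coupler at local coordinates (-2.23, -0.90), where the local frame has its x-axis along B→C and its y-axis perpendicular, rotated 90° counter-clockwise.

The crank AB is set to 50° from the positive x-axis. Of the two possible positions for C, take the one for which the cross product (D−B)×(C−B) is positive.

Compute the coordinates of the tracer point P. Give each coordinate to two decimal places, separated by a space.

A=(0,0), D=(4.00,0)
B = A + 1.00·(cos50°, sin50°) = (0.6428, 0.7660)
|BD| = 3.4435
circle(B,8.00) ∩ circle(D,6.00): a=5.7874, h=5.5232
  candidates: C₊=(7.5139,4.8634) cross=19.019; C₋=(5.0564,-5.9063) cross=-19.019
  mode + wants cross > 0 → take C=(7.5139,4.8634) (cross=19.019)
ex = (C−B)/|BC| = (0.8589,0.5122); ey = (-0.5122,0.8589)
P = B + -2.23·ex + -0.90·ey = (-0.8116,-1.1491)

-0.81 -1.15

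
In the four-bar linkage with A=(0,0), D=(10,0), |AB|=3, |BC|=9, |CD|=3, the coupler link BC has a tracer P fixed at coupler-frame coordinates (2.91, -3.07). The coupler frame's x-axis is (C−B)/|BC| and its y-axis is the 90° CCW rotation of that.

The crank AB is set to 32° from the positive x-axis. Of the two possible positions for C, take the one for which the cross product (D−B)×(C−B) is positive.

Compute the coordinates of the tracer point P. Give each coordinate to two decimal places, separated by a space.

5.78 -1.13

A=(0,0), D=(10.00,0)
B = A + 3.00·(cos32°, sin32°) = (2.5441, 1.5898)
|BD| = 7.6235
circle(B,9.00) ∩ circle(D,3.00): a=8.5340, h=2.8585
  candidates: C₊=(11.4866,2.6058) cross=21.792; C₋=(10.2944,-2.9855) cross=-21.792
  mode + wants cross > 0 → take C=(11.4866,2.6058) (cross=21.792)
ex = (C−B)/|BC| = (0.9936,0.1129); ey = (-0.1129,0.9936)
P = B + 2.91·ex + -3.07·ey = (5.7821,-1.1321)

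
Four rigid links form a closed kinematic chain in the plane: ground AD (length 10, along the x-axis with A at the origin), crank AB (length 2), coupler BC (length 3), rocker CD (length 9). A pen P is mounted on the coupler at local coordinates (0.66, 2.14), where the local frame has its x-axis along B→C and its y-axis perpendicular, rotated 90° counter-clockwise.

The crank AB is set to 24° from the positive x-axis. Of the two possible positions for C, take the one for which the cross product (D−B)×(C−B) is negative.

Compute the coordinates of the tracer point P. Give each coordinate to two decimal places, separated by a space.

3.80 -0.24

A=(0,0), D=(10.00,0)
B = A + 2.00·(cos24°, sin24°) = (1.8271, 0.8135)
|BD| = 8.2133
circle(B,3.00) ∩ circle(D,9.00): a=-0.2765, h=2.9872
  candidates: C₊=(1.8478,3.8134) cross=24.535; C₋=(1.2561,-2.1317) cross=-24.535
  mode - wants cross < 0 → take C=(1.2561,-2.1317) (cross=-24.535)
ex = (C−B)/|BC| = (-0.1903,-0.9817); ey = (0.9817,-0.1903)
P = B + 0.66·ex + 2.14·ey = (3.8024,-0.2418)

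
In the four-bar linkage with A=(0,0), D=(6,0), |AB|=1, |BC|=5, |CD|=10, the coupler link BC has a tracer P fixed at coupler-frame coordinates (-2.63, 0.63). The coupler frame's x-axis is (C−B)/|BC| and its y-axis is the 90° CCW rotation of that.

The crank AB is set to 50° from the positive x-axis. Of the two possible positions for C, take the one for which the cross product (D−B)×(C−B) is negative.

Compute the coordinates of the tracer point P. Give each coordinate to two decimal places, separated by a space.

A=(0,0), D=(6.00,0)
B = A + 1.00·(cos50°, sin50°) = (0.6428, 0.7660)
|BD| = 5.4117
circle(B,5.00) ∩ circle(D,10.00): a=-4.2236, h=2.6761
  candidates: C₊=(-3.1594,4.0130) cross=14.482; C₋=(-3.9171,-1.2852) cross=-14.482
  mode - wants cross < 0 → take C=(-3.9171,-1.2852) (cross=-14.482)
ex = (C−B)/|BC| = (-0.9120,-0.4103); ey = (0.4103,-0.9120)
P = B + -2.63·ex + 0.63·ey = (3.2997,1.2705)

3.30 1.27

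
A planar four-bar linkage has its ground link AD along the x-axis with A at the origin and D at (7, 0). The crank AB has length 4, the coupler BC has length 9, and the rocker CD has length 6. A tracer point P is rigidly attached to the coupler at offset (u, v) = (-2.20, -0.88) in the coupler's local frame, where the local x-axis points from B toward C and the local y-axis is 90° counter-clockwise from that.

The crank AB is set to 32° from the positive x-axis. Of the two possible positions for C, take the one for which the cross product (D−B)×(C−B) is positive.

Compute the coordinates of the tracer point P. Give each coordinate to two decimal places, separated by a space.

A=(0,0), D=(7.00,0)
B = A + 4.00·(cos32°, sin32°) = (3.3922, 2.1197)
|BD| = 4.1844
circle(B,9.00) ∩ circle(D,6.00): a=7.4693, h=5.0209
  candidates: C₊=(12.3757,2.6650) cross=21.010; C₋=(7.2888,-5.9930) cross=-21.010
  mode + wants cross > 0 → take C=(12.3757,2.6650) (cross=21.010)
ex = (C−B)/|BC| = (0.9982,0.0606); ey = (-0.0606,0.9982)
P = B + -2.20·ex + -0.88·ey = (1.2496,1.1080)

1.25 1.11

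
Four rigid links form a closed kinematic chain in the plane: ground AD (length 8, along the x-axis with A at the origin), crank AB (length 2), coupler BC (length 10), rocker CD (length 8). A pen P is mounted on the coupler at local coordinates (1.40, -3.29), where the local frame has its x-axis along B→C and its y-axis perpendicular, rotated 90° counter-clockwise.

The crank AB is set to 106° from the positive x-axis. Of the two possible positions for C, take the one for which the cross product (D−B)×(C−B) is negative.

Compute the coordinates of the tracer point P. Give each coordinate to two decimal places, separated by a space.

A=(0,0), D=(8.00,0)
B = A + 2.00·(cos106°, sin106°) = (-0.5513, 1.9225)
|BD| = 8.7647
circle(B,10.00) ∩ circle(D,8.00): a=6.4360, h=7.6536
  candidates: C₊=(7.4068,7.9780) cross=67.082; C₋=(4.0492,-6.9564) cross=-67.082
  mode - wants cross < 0 → take C=(4.0492,-6.9564) (cross=-67.082)
ex = (C−B)/|BC| = (0.4601,-0.8879); ey = (0.8879,0.4601)
P = B + 1.40·ex + -3.29·ey = (-2.8284,-0.8341)

-2.83 -0.83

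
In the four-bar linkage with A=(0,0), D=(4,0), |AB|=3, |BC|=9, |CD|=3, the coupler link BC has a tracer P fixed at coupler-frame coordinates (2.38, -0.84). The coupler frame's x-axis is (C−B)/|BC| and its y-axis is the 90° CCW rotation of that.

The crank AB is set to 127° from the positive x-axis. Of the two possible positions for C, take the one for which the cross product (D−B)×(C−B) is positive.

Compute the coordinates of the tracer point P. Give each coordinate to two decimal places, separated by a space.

A=(0,0), D=(4.00,0)
B = A + 3.00·(cos127°, sin127°) = (-1.8054, 2.3959)
|BD| = 6.2804
circle(B,9.00) ∩ circle(D,3.00): a=8.8723, h=1.5106
  candidates: C₊=(6.9722,0.4076) cross=9.487; C₋=(5.8196,-2.3852) cross=-9.487
  mode + wants cross > 0 → take C=(6.9722,0.4076) (cross=9.487)
ex = (C−B)/|BC| = (0.9753,-0.2209); ey = (0.2209,0.9753)
P = B + 2.38·ex + -0.84·ey = (0.3302,1.0509)

0.33 1.05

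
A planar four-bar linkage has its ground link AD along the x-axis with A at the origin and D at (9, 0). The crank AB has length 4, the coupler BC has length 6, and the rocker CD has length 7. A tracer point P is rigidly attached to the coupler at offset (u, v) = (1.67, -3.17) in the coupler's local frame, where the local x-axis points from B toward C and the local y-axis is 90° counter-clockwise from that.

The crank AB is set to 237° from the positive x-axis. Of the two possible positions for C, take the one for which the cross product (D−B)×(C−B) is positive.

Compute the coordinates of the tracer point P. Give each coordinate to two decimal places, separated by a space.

1.25 -4.41

A=(0,0), D=(9.00,0)
B = A + 4.00·(cos237°, sin237°) = (-2.1786, -3.3547)
|BD| = 11.6711
circle(B,6.00) ∩ circle(D,7.00): a=5.2786, h=2.8524
  candidates: C₊=(2.0574,0.8946) cross=33.291; C₋=(3.6972,-4.5695) cross=-33.291
  mode + wants cross > 0 → take C=(2.0574,0.8946) (cross=33.291)
ex = (C−B)/|BC| = (0.7060,0.7082); ey = (-0.7082,0.7060)
P = B + 1.67·ex + -3.17·ey = (1.2455,-4.4100)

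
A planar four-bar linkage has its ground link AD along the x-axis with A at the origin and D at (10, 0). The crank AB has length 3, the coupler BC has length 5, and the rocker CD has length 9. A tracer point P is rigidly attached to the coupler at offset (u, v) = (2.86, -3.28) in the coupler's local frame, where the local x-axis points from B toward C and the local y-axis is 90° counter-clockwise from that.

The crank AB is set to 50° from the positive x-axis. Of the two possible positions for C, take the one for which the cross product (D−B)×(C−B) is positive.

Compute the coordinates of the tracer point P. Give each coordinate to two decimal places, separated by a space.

6.13 3.45

A=(0,0), D=(10.00,0)
B = A + 3.00·(cos50°, sin50°) = (1.9284, 2.2981)
|BD| = 8.3924
circle(B,5.00) ∩ circle(D,9.00): a=0.8599, h=4.9255
  candidates: C₊=(4.1041,6.7999) cross=41.337; C₋=(1.4066,-2.6746) cross=-41.337
  mode + wants cross > 0 → take C=(4.1041,6.7999) (cross=41.337)
ex = (C−B)/|BC| = (0.4352,0.9004); ey = (-0.9004,0.4352)
P = B + 2.86·ex + -3.28·ey = (6.1261,3.4458)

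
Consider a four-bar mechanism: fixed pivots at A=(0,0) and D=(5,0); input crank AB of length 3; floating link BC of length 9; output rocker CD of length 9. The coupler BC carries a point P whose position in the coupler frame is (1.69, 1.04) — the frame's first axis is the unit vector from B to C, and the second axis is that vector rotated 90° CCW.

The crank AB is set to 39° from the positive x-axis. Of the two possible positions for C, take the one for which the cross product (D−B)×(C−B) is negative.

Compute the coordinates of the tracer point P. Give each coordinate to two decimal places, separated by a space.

A=(0,0), D=(5.00,0)
B = A + 3.00·(cos39°, sin39°) = (2.3314, 1.8880)
|BD| = 3.2689
circle(B,9.00) ∩ circle(D,9.00): a=1.6344, h=8.8503
  candidates: C₊=(8.7773,8.1690) cross=28.931; C₋=(-1.4458,-6.2810) cross=-28.931
  mode - wants cross < 0 → take C=(-1.4458,-6.2810) (cross=-28.931)
ex = (C−B)/|BC| = (-0.4197,-0.9077); ey = (0.9077,-0.4197)
P = B + 1.69·ex + 1.04·ey = (2.5661,-0.0825)

2.57 -0.08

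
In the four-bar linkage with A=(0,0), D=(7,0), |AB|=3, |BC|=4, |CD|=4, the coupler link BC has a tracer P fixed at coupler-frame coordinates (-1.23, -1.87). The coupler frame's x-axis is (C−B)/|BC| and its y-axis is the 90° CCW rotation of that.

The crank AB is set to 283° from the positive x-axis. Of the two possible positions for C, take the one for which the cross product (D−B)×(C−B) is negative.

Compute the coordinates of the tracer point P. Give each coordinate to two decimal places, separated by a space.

-0.70 -4.69

A=(0,0), D=(7.00,0)
B = A + 3.00·(cos283°, sin283°) = (0.6749, -2.9231)
|BD| = 6.9679
circle(B,4.00) ∩ circle(D,4.00): a=3.4840, h=1.9652
  candidates: C₊=(3.0130,0.3224) cross=13.693; C₋=(4.6618,-3.2455) cross=-13.693
  mode - wants cross < 0 → take C=(4.6618,-3.2455) (cross=-13.693)
ex = (C−B)/|BC| = (0.9967,-0.0806); ey = (0.0806,0.9967)
P = B + -1.23·ex + -1.87·ey = (-0.7018,-4.6879)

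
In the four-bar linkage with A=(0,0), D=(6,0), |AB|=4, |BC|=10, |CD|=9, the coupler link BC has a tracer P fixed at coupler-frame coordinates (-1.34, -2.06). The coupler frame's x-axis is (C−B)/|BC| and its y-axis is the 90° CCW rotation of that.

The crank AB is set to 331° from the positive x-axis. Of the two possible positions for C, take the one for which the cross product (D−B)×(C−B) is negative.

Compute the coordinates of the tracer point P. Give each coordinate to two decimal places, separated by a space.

1.41 -3.24

A=(0,0), D=(6.00,0)
B = A + 4.00·(cos331°, sin331°) = (3.4985, -1.9392)
|BD| = 3.1652
circle(B,10.00) ∩ circle(D,9.00): a=4.5840, h=8.8875
  candidates: C₊=(1.6762,7.8933) cross=28.130; C₋=(12.5665,-6.1547) cross=-28.130
  mode - wants cross < 0 → take C=(12.5665,-6.1547) (cross=-28.130)
ex = (C−B)/|BC| = (0.9068,-0.4215); ey = (0.4215,0.9068)
P = B + -1.34·ex + -2.06·ey = (1.4150,-3.2424)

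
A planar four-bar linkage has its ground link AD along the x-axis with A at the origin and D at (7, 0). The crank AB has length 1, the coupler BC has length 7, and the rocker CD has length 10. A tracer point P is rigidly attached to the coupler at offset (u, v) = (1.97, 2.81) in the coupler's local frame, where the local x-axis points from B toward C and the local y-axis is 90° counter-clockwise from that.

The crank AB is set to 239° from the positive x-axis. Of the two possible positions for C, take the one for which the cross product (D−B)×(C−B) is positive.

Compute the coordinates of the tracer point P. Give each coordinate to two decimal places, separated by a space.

-3.43 0.96

A=(0,0), D=(7.00,0)
B = A + 1.00·(cos239°, sin239°) = (-0.5150, -0.8572)
|BD| = 7.5638
circle(B,7.00) ∩ circle(D,10.00): a=0.4105, h=6.9880
  candidates: C₊=(-0.8991,6.1323) cross=52.855; C₋=(0.6848,-7.7536) cross=-52.855
  mode + wants cross > 0 → take C=(-0.8991,6.1323) (cross=52.855)
ex = (C−B)/|BC| = (-0.0549,0.9985); ey = (-0.9985,-0.0549)
P = B + 1.97·ex + 2.81·ey = (-3.4289,0.9557)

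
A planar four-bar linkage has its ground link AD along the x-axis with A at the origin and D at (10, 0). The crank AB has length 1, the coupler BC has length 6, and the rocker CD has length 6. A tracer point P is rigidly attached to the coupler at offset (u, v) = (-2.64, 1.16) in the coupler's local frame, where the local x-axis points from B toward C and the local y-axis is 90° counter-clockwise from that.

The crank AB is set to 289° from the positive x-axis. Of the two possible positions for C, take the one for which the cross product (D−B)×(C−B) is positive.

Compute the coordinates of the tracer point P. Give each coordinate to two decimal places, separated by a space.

A=(0,0), D=(10.00,0)
B = A + 1.00·(cos289°, sin289°) = (0.3256, -0.9455)
|BD| = 9.7205
circle(B,6.00) ∩ circle(D,6.00): a=4.8603, h=3.5182
  candidates: C₊=(4.8206,3.0288) cross=34.199; C₋=(5.5050,-3.9743) cross=-34.199
  mode + wants cross > 0 → take C=(4.8206,3.0288) (cross=34.199)
ex = (C−B)/|BC| = (0.7492,0.6624); ey = (-0.6624,0.7492)
P = B + -2.64·ex + 1.16·ey = (-2.4206,-1.8252)

-2.42 -1.83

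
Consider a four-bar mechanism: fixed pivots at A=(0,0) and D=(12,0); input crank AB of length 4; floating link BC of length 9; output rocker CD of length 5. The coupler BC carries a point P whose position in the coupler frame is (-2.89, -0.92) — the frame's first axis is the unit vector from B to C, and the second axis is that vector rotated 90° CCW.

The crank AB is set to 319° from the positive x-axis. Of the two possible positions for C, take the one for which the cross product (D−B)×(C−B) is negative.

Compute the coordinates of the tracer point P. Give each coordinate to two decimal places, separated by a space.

-0.01 -2.75

A=(0,0), D=(12.00,0)
B = A + 4.00·(cos319°, sin319°) = (3.0188, -2.6242)
|BD| = 9.3567
circle(B,9.00) ∩ circle(D,5.00): a=7.6709, h=4.7072
  candidates: C₊=(9.0616,4.0455) cross=44.044; C₋=(11.7020,-4.9911) cross=-44.044
  mode - wants cross < 0 → take C=(11.7020,-4.9911) (cross=-44.044)
ex = (C−B)/|BC| = (0.9648,-0.2630); ey = (0.2630,0.9648)
P = B + -2.89·ex + -0.92·ey = (-0.0114,-2.7518)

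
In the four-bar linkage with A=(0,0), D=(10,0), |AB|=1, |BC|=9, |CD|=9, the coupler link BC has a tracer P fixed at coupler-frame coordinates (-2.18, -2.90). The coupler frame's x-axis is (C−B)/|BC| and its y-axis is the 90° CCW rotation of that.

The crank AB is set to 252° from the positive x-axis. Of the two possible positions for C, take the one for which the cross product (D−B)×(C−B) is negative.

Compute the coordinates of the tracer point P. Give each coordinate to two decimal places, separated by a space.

A=(0,0), D=(10.00,0)
B = A + 1.00·(cos252°, sin252°) = (-0.3090, -0.9511)
|BD| = 10.3528
circle(B,9.00) ∩ circle(D,9.00): a=5.1764, h=7.3624
  candidates: C₊=(4.1691,6.8557) cross=76.221; C₋=(5.5218,-7.8068) cross=-76.221
  mode - wants cross < 0 → take C=(5.5218,-7.8068) (cross=-76.221)
ex = (C−B)/|BC| = (0.6479,-0.7617); ey = (0.7617,0.6479)
P = B + -2.18·ex + -2.90·ey = (-3.9305,-1.1693)

-3.93 -1.17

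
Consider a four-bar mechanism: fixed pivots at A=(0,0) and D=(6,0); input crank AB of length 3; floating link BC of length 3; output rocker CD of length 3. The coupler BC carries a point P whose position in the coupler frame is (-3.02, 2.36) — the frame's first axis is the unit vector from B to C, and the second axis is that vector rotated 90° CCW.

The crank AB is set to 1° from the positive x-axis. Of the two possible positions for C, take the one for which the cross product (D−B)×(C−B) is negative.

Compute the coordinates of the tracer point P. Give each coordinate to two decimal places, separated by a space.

3.60 3.84

A=(0,0), D=(6.00,0)
B = A + 3.00·(cos1°, sin1°) = (2.9995, 0.0524)
|BD| = 3.0009
circle(B,3.00) ∩ circle(D,3.00): a=1.5005, h=2.5978
  candidates: C₊=(4.5451,2.6236) cross=7.796; C₋=(4.4544,-2.5712) cross=-7.796
  mode - wants cross < 0 → take C=(4.4544,-2.5712) (cross=-7.796)
ex = (C−B)/|BC| = (0.4850,-0.8745); ey = (0.8745,0.4850)
P = B + -3.02·ex + 2.36·ey = (3.5988,3.8380)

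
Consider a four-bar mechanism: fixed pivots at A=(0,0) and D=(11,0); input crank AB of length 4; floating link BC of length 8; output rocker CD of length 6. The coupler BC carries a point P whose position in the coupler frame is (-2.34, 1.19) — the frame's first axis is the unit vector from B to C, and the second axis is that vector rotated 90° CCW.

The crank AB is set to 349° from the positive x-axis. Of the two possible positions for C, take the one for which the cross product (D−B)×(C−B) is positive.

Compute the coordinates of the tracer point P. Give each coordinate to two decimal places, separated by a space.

A=(0,0), D=(11.00,0)
B = A + 4.00·(cos349°, sin349°) = (3.9265, -0.7632)
|BD| = 7.1145
circle(B,8.00) ∩ circle(D,6.00): a=5.5251, h=5.7856
  candidates: C₊=(8.7990,5.5817) cross=41.162; C₋=(10.0404,-5.9228) cross=-41.162
  mode + wants cross > 0 → take C=(8.7990,5.5817) (cross=41.162)
ex = (C−B)/|BC| = (0.6091,0.7931); ey = (-0.7931,0.6091)
P = B + -2.34·ex + 1.19·ey = (1.5575,-1.8944)

1.56 -1.89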